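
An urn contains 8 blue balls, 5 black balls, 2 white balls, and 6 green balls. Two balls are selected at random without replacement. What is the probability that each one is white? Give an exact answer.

1/210

P = 2/21 × 1/20 = 2/420 = 1/210.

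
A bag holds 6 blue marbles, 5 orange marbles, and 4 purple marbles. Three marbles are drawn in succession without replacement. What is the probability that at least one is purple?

58/91

P(no purple) = 11/15 × 10/14 × 9/13 = 990/2730 = 33/91.
P(at least one) = 1 − 33/91 = 58/91.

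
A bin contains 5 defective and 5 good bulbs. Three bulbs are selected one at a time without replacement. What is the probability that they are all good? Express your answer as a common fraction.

P(every draw is good) = 5/10 × 4/9 × 3/8 = 60/720 = 1/12.

1/12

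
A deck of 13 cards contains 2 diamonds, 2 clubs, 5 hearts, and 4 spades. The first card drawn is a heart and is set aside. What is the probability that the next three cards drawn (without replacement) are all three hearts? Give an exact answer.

After the first draw, 4 of the remaining 12 cards are hearts.
P = 4/12 × 3/11 × 2/10 = 24/1320 = 1/55.

1/55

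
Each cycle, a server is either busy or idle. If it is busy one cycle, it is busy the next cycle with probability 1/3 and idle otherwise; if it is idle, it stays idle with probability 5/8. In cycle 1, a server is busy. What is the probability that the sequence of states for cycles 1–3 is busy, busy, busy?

1/9

Cycle 1 is given. For each transition, use the conditional probability from the current state:
P(busy | busy) = 1/3; P(busy | busy) = 1/3.
P = 1/3 × 1/3 = 1/9.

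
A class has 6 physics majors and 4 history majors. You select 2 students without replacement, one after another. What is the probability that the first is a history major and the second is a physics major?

4/15

Chain rule:
P = 4/10 × 6/9 = 24/90 = 4/15.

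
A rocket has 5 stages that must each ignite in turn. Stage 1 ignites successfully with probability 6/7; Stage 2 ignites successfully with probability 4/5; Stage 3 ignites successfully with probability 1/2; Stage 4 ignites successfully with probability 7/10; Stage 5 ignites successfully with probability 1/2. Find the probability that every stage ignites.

The events are sequential, so multiply the conditional probabilities:
P = 6/7 × 4/5 × 1/2 × 7/10 × 1/2 = 168/1400 = 3/25.

3/25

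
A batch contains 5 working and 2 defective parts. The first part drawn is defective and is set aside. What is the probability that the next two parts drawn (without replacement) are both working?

With the first part removed, 5 working remain out of 6.
P = 5/6 × 4/5 = 20/30 = 2/3.

2/3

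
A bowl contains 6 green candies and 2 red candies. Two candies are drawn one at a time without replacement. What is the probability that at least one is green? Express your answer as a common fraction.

P(no green) = 2/8 × 1/7 = 2/56 = 1/28.
P(at least one) = 1 − 1/28 = 27/28.

27/28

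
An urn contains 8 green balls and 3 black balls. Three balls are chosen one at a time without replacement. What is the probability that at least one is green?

164/165

P(no green) = 3/11 × 2/10 × 1/9 = 6/990 = 1/165.
P(at least one) = 1 − 1/165 = 164/165.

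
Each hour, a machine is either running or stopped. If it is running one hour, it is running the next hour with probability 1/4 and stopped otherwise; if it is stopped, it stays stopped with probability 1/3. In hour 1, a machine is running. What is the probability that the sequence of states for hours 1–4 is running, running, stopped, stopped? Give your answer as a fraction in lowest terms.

Hour 1 is given. For each transition, use the conditional probability from the current state:
P(running | running) = 1/4; P(stopped | running) = 3/4; P(stopped | stopped) = 1/3.
P = 1/4 × 3/4 × 1/3 = 3/48 = 1/16.

1/16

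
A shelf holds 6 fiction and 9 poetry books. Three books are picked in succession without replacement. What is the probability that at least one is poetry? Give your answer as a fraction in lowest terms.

P(no poetry) = 6/15 × 5/14 × 4/13 = 120/2730 = 4/91.
P(at least one) = 1 − 4/91 = 87/91.

87/91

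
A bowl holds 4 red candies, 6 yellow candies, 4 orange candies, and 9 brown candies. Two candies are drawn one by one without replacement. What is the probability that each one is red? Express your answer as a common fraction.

P(every draw is red) = 4/23 × 3/22 = 12/506 = 6/253.

6/253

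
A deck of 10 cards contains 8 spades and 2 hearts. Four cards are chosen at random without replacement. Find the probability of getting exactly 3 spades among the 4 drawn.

One ordering (spades drawn first) has probability 8/10 × 7/9 × 6/8 × 2/7 = 672/5040 = 2/15.
There are C(4,3) = 4 such orderings, each equally likely, so P = 4 × 2/15 = 8/15.

8/15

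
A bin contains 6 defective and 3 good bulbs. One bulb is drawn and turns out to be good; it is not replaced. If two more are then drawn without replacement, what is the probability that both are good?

1/28

With the first bulb removed, 2 good remain out of 8.
P = 2/8 × 1/7 = 2/56 = 1/28.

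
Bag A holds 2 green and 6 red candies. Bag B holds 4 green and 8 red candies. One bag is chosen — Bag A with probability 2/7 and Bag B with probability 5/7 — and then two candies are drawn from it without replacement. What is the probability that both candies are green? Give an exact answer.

81/1078

From Bag A: P(both green) = (2/8)(1/7) = 1/28.
From Bag B: P(both green) = (4/12)(3/11) = 1/11.
Total probability = (2/7)(1/28) + (5/7)(1/11) = 81/1078.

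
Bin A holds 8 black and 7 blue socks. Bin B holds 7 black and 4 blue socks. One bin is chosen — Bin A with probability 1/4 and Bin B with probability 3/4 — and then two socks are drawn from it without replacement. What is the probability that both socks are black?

233/660

From Bin A: P(both black) = (8/15)(7/14) = 4/15.
From Bin B: P(both black) = (7/11)(6/10) = 21/55.
Total probability = (1/4)(4/15) + (3/4)(21/55) = 233/660.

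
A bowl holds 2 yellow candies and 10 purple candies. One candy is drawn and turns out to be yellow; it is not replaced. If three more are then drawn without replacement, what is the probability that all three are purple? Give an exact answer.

After the first draw, 10 of the remaining 11 candies are purple.
P = 10/11 × 9/10 × 8/9 = 720/990 = 8/11.

8/11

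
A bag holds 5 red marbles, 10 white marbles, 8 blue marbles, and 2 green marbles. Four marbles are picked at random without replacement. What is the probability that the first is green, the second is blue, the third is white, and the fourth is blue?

14/3795

Chain rule:
P = 2/25 × 8/24 × 10/23 × 7/22 = 1120/303600 = 14/3795.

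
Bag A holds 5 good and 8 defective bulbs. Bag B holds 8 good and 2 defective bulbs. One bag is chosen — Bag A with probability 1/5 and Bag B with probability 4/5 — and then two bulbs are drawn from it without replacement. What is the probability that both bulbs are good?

1531/2925

From Bag A: P(both good) = (5/13)(4/12) = 5/39.
From Bag B: P(both good) = (8/10)(7/9) = 28/45.
Total probability = (1/5)(5/39) + (4/5)(28/45) = 1531/2925.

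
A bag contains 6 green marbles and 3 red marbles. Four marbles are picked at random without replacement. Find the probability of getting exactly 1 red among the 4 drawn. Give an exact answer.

One ordering (red drawn first) has probability 3/9 × 6/8 × 5/7 × 4/6 = 360/3024 = 5/42.
There are C(4,1) = 4 such orderings, each equally likely, so P = 4 × 5/42 = 10/21.

10/21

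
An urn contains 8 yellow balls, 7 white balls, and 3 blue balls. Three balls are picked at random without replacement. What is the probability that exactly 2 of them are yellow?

35/102

One ordering (yellow drawn first) has probability 8/18 × 7/17 × 10/16 = 560/4896 = 35/306.
There are C(3,2) = 3 such orderings, each equally likely, so P = 3 × 35/306 = 35/102.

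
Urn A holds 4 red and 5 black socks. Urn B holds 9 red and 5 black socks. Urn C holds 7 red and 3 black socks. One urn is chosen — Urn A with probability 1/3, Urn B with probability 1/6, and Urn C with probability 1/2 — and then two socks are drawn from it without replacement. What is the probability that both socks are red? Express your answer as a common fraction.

From Urn A: P(both red) = (4/9)(3/8) = 1/6.
From Urn B: P(both red) = (9/14)(8/13) = 36/91.
From Urn C: P(both red) = (7/10)(6/9) = 7/15.
Total probability = (1/3)(1/6) + (1/6)(36/91) + (1/2)(7/15) = 1453/4095.

1453/4095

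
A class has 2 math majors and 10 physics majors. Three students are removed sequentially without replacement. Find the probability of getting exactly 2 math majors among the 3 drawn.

1/22

One ordering (math majors drawn first) has probability 2/12 × 1/11 × 10/10 = 20/1320 = 1/66.
There are C(3,2) = 3 such orderings, each equally likely, so P = 3 × 1/66 = 1/22.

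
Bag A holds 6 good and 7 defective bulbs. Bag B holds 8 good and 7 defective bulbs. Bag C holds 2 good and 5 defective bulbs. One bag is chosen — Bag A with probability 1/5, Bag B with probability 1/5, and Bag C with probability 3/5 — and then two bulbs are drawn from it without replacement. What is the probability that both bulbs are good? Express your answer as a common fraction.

From Bag A: P(both good) = (6/13)(5/12) = 5/26.
From Bag B: P(both good) = (8/15)(7/14) = 4/15.
From Bag C: P(both good) = (2/7)(1/6) = 1/21.
Total probability = (1/5)(5/26) + (1/5)(4/15) + (3/5)(1/21) = 1643/13650.

1643/13650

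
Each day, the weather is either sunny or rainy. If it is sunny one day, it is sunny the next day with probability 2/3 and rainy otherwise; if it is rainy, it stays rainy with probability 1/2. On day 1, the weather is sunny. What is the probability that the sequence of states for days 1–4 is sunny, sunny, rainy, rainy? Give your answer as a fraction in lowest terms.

1/9

Day 1 is given. For each transition, use the conditional probability from the current state:
P(sunny | sunny) = 2/3; P(rainy | sunny) = 1/3; P(rainy | rainy) = 1/2.
P = 2/3 × 1/3 × 1/2 = 2/18 = 1/9.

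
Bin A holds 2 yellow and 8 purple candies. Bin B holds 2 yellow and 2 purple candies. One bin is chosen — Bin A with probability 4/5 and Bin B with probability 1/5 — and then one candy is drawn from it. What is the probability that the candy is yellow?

From Bin A: P(yellow) = 2/10.
From Bin B: P(yellow) = 2/4.
Total probability = (4/5)(2/10) + (1/5)(2/4) = 13/50.

13/50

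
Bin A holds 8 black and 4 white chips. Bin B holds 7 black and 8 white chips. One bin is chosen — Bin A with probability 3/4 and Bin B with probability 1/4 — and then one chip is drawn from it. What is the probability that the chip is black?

37/60

From Bin A: P(black) = 8/12.
From Bin B: P(black) = 7/15.
Total probability = (3/4)(8/12) + (1/4)(7/15) = 37/60.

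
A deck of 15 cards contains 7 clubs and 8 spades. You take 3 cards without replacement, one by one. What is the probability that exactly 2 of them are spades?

One ordering (spades drawn first) has probability 8/15 × 7/14 × 7/13 = 392/2730 = 28/195.
There are C(3,2) = 3 such orderings, each equally likely, so P = 3 × 28/195 = 28/65.

28/65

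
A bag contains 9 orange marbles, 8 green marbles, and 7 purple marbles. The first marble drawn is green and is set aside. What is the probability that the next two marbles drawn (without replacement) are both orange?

After the first draw, 9 of the remaining 23 marbles are orange.
P = 9/23 × 8/22 = 72/506 = 36/253.

36/253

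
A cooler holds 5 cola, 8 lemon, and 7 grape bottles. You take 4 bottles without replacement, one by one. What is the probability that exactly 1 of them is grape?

2002/4845

One ordering (grape drawn first) has probability 7/20 × 13/19 × 12/18 × 11/17 = 12012/116280 = 1001/9690.
There are C(4,1) = 4 such orderings, each equally likely, so P = 4 × 1001/9690 = 2002/4845.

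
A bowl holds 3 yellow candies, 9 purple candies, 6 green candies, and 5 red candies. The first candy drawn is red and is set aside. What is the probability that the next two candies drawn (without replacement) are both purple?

After the first draw, 9 of the remaining 22 candies are purple.
P = 9/22 × 8/21 = 72/462 = 12/77.

12/77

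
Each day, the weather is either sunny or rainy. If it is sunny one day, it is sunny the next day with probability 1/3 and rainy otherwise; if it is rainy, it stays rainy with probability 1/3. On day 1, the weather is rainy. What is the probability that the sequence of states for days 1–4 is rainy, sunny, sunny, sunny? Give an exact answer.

2/27

Day 1 is given. For each transition, use the conditional probability from the current state:
P(sunny | rainy) = 2/3; P(sunny | sunny) = 1/3; P(sunny | sunny) = 1/3.
P = 2/3 × 1/3 × 1/3 = 2/27.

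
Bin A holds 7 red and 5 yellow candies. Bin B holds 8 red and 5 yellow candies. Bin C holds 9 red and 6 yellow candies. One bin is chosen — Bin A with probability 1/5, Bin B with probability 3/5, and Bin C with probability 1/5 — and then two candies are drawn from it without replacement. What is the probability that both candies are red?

From Bin A: P(both red) = (7/12)(6/11) = 7/22.
From Bin B: P(both red) = (8/13)(7/12) = 14/39.
From Bin C: P(both red) = (9/15)(8/14) = 12/35.
Total probability = (1/5)(7/22) + (3/5)(14/39) + (1/5)(12/35) = 17397/50050.

17397/50050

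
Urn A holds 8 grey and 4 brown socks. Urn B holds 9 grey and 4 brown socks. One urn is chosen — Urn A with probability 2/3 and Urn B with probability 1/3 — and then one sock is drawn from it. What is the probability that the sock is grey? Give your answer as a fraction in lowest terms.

79/117

From Urn A: P(grey) = 8/12.
From Urn B: P(grey) = 9/13.
Total probability = (2/3)(8/12) + (1/3)(9/13) = 79/117.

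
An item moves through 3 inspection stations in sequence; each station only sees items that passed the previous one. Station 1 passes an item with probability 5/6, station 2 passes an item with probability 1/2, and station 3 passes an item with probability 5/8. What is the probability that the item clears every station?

25/96

Multiplying along the chain,
P = 5/6 × 1/2 × 5/8 = 25/96.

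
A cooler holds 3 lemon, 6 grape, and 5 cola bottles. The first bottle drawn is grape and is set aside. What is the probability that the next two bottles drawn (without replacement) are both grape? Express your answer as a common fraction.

5/39

After the first draw, 5 of the remaining 13 bottles are grape.
P = 5/13 × 4/12 = 20/156 = 5/39.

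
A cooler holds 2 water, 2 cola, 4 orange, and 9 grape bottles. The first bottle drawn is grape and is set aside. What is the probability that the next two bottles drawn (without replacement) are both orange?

1/20

After the first draw, 4 of the remaining 16 bottles are orange.
P = 4/16 × 3/15 = 12/240 = 1/20.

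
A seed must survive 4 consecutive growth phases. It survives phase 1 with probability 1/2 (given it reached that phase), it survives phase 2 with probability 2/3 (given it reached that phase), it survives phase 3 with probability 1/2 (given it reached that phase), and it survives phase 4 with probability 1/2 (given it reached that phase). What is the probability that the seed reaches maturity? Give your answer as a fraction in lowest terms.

1/12

The events are sequential, so multiply the conditional probabilities:
P = 1/2 × 2/3 × 1/2 × 1/2 = 2/24 = 1/12.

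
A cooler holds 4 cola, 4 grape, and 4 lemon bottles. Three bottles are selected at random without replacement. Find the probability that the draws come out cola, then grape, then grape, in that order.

Multiply the probability of each draw given the previous ones:
P = 4/12 × 4/11 × 3/10 = 48/1320 = 2/55.

2/55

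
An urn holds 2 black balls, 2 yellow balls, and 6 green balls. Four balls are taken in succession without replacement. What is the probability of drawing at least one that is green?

209/210

P(no green) = 4/10 × 3/9 × 2/8 × 1/7 = 24/5040 = 1/210.
P(at least one) = 1 − 1/210 = 209/210.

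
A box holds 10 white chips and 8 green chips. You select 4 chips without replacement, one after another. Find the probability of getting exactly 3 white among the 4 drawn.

16/51

One ordering (white drawn first) has probability 10/18 × 9/17 × 8/16 × 8/15 = 5760/73440 = 4/51.
There are C(4,3) = 4 such orderings, each equally likely, so P = 4 × 4/51 = 16/51.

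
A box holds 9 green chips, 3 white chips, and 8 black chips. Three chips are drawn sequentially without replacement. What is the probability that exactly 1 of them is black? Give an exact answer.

44/95

One ordering (black drawn first) has probability 8/20 × 12/19 × 11/18 = 1056/6840 = 44/285.
There are C(3,1) = 3 such orderings, each equally likely, so P = 3 × 44/285 = 44/95.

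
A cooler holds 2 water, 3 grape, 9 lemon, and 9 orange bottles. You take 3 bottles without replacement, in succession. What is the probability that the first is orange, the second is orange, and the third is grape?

Chain rule:
P = 9/23 × 8/22 × 3/21 = 216/10626 = 36/1771.

36/1771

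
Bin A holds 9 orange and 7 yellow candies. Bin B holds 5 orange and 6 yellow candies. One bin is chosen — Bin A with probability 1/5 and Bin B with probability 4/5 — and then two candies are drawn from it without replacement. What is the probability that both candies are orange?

From Bin A: P(both orange) = (9/16)(8/15) = 3/10.
From Bin B: P(both orange) = (5/11)(4/10) = 2/11.
Total probability = (1/5)(3/10) + (4/5)(2/11) = 113/550.

113/550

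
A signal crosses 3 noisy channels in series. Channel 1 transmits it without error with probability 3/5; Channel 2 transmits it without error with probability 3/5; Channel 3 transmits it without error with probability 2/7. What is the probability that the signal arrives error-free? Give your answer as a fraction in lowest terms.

18/175

The events are sequential, so multiply the conditional probabilities:
P = 3/5 × 3/5 × 2/7 = 18/175.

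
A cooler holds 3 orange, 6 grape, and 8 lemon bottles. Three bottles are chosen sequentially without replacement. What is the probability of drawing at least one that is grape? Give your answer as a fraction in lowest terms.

P(no grape) = 11/17 × 10/16 × 9/15 = 990/4080 = 33/136.
P(at least one) = 1 − 33/136 = 103/136.

103/136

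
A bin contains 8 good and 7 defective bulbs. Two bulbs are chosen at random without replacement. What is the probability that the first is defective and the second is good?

Each draw changes the counts, so multiply the conditional probabilities along the sequence:
P = 7/15 × 8/14 = 56/210 = 4/15.

4/15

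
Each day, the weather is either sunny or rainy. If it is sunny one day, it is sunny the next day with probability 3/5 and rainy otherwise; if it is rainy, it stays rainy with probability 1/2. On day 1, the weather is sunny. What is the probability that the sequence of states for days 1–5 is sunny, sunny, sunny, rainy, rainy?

Day 1 is given. For each transition, use the conditional probability from the current state:
P(sunny | sunny) = 3/5; P(sunny | sunny) = 3/5; P(rainy | sunny) = 2/5; P(rainy | rainy) = 1/2.
P = 3/5 × 3/5 × 2/5 × 1/2 = 18/250 = 9/125.

9/125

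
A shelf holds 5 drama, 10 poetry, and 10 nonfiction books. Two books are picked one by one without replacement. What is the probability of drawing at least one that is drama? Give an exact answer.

P(no drama) = 20/25 × 19/24 = 380/600 = 19/30.
P(at least one) = 1 − 19/30 = 11/30.

11/30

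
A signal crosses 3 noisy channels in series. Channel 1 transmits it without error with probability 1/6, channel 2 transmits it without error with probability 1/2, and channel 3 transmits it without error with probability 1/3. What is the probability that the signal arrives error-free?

The events are sequential, so multiply the conditional probabilities:
P = 1/6 × 1/2 × 1/3 = 1/36.

1/36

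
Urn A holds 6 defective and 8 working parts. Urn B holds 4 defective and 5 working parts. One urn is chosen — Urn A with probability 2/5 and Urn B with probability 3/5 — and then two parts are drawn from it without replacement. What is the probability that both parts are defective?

151/910

From Urn A: P(both defective) = (6/14)(5/13) = 15/91.
From Urn B: P(both defective) = (4/9)(3/8) = 1/6.
Total probability = (2/5)(15/91) + (3/5)(1/6) = 151/910.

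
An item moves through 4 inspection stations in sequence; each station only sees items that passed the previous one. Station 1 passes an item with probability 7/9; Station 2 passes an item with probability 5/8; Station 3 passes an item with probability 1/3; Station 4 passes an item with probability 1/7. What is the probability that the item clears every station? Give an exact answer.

5/216

Each stage is reached only if all earlier stages succeed, so
P = 7/9 × 5/8 × 1/3 × 1/7 = 35/1512 = 5/216.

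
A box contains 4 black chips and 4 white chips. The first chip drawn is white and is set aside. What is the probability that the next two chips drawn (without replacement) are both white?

With the first chip removed, 3 white remain out of 7.
P = 3/7 × 2/6 = 6/42 = 1/7.

1/7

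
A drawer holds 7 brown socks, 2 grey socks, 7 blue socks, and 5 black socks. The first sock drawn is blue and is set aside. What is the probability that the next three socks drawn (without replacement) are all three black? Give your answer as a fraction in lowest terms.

After the first draw, 5 of the remaining 20 socks are black.
P = 5/20 × 4/19 × 3/18 = 60/6840 = 1/114.

1/114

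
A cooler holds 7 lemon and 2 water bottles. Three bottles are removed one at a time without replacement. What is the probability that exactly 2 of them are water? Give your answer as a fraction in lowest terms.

1/12

One ordering (water drawn first) has probability 2/9 × 1/8 × 7/7 = 14/504 = 1/36.
There are C(3,2) = 3 such orderings, each equally likely, so P = 3 × 1/36 = 1/12.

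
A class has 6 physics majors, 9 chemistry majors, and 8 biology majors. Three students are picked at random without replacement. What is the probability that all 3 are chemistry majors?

P = 9/23 × 8/22 × 7/21 = 504/10626 = 12/253.

12/253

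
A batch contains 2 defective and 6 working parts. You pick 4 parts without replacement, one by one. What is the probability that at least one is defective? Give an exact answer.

P(no defective) = 6/8 × 5/7 × 4/6 × 3/5 = 360/1680 = 3/14.
P(at least one) = 1 − 3/14 = 11/14.

11/14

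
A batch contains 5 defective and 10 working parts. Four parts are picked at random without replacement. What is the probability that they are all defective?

1/273

P(all defective) = 5/15 × 4/14 × 3/13 × 2/12 = 120/32760 = 1/273.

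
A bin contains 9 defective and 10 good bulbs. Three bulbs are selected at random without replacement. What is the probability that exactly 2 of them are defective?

120/323

One ordering (defective drawn first) has probability 9/19 × 8/18 × 10/17 = 720/5814 = 40/323.
There are C(3,2) = 3 such orderings, each equally likely, so P = 3 × 40/323 = 120/323.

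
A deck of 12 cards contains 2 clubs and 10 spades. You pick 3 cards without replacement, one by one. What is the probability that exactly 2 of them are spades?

One ordering (spades drawn first) has probability 10/12 × 9/11 × 2/10 = 180/1320 = 3/22.
There are C(3,2) = 3 such orderings, each equally likely, so P = 3 × 3/22 = 9/22.

9/22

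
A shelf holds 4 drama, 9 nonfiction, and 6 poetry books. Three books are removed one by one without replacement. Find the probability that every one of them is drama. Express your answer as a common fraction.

4/969

P = 4/19 × 3/18 × 2/17 = 24/5814 = 4/969.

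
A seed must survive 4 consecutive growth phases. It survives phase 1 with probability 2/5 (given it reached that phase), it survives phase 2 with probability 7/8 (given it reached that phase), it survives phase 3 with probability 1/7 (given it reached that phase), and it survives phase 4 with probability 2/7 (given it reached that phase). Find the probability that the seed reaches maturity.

1/70

Multiplying along the chain,
P = 2/5 × 7/8 × 1/7 × 2/7 = 28/1960 = 1/70.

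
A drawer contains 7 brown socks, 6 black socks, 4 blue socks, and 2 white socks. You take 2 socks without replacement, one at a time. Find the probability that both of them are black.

P(all black) = 6/19 × 5/18 = 30/342 = 5/57.

5/57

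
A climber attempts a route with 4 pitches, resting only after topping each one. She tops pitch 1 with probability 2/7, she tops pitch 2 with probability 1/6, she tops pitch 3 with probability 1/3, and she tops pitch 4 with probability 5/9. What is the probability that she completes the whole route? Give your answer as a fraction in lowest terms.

The events are sequential, so multiply the conditional probabilities:
P = 2/7 × 1/6 × 1/3 × 5/9 = 10/1134 = 5/567.

5/567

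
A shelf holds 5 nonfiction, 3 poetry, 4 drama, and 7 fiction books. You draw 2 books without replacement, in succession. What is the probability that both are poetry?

1/57

P(every draw is poetry) = 3/19 × 2/18 = 6/342 = 1/57.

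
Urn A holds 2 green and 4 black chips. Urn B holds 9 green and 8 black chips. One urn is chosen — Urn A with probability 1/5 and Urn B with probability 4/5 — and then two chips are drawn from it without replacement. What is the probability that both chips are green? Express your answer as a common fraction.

287/1275

From Urn A: P(both green) = (2/6)(1/5) = 1/15.
From Urn B: P(both green) = (9/17)(8/16) = 9/34.
Total probability = (1/5)(1/15) + (4/5)(9/34) = 287/1275.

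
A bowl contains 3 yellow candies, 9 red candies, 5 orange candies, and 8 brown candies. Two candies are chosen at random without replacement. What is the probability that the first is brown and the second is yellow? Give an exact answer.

1/25

Each draw changes the counts, so multiply the conditional probabilities along the sequence:
P = 8/25 × 3/24 = 24/600 = 1/25.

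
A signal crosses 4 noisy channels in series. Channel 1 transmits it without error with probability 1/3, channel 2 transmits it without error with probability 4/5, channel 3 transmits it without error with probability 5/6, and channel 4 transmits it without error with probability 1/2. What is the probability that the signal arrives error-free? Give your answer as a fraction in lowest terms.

1/9

The events are sequential, so multiply the conditional probabilities:
P = 1/3 × 4/5 × 5/6 × 1/2 = 20/180 = 1/9.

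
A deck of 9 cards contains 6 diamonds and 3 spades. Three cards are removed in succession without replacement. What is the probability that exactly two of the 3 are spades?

One ordering (spades drawn first) has probability 3/9 × 2/8 × 6/7 = 36/504 = 1/14.
There are C(3,2) = 3 such orderings, each equally likely, so P = 3 × 1/14 = 3/14.

3/14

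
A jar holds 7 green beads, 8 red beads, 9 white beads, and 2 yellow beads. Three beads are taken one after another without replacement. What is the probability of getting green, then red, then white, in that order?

Each draw changes the counts, so multiply the conditional probabilities along the sequence:
P = 7/26 × 8/25 × 9/24 = 504/15600 = 21/650.

21/650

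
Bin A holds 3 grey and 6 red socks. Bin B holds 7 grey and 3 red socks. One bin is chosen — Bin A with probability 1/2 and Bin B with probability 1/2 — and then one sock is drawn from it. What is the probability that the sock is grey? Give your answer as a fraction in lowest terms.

From Bin A: P(grey) = 3/9.
From Bin B: P(grey) = 7/10.
Total probability = (1/2)(3/9) + (1/2)(7/10) = 31/60.

31/60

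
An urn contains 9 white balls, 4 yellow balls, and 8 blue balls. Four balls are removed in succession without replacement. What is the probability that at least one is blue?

P(no blue) = 13/21 × 12/20 × 11/19 × 10/18 = 17160/143640 = 143/1197.
P(at least one) = 1 − 143/1197 = 1054/1197.

1054/1197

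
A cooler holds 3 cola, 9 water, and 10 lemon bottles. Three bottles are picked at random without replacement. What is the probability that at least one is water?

P(no water) = 13/22 × 12/21 × 11/20 = 1716/9240 = 13/70.
P(at least one) = 1 − 13/70 = 57/70.

57/70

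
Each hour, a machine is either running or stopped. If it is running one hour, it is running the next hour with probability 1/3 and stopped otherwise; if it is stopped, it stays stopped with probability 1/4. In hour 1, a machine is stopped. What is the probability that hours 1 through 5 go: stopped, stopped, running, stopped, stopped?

1/32

Hour 1 is given. For each transition, use the conditional probability from the current state:
P(stopped | stopped) = 1/4; P(running | stopped) = 3/4; P(stopped | running) = 2/3; P(stopped | stopped) = 1/4.
P = 1/4 × 3/4 × 2/3 × 1/4 = 6/192 = 1/32.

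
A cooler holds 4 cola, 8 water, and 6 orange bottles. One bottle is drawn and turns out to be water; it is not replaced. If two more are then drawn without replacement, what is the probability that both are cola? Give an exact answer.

3/68

With the first bottle removed, 4 cola remain out of 17.
P = 4/17 × 3/16 = 12/272 = 3/68.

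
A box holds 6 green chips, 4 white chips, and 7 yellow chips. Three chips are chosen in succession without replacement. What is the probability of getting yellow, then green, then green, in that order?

Each draw changes the counts, so multiply the conditional probabilities along the sequence:
P = 7/17 × 6/16 × 5/15 = 210/4080 = 7/136.

7/136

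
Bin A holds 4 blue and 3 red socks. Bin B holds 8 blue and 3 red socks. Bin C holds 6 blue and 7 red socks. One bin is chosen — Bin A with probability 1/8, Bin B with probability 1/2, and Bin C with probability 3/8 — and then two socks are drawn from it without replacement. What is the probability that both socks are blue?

From Bin A: P(both blue) = (4/7)(3/6) = 2/7.
From Bin B: P(both blue) = (8/11)(7/10) = 28/55.
From Bin C: P(both blue) = (6/13)(5/12) = 5/26.
Total probability = (1/8)(2/7) + (1/2)(28/55) + (3/8)(5/26) = 29019/80080.

29019/80080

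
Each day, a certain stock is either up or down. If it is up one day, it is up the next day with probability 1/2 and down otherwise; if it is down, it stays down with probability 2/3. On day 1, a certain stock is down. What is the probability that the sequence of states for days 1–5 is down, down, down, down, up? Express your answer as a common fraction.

8/81

Day 1 is given. For each transition, use the conditional probability from the current state:
P(down | down) = 2/3; P(down | down) = 2/3; P(down | down) = 2/3; P(up | down) = 1/3.
P = 2/3 × 2/3 × 2/3 × 1/3 = 8/81.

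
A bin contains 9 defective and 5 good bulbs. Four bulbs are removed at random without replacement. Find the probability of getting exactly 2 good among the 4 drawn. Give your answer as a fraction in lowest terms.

360/1001

One ordering (good drawn first) has probability 5/14 × 4/13 × 9/12 × 8/11 = 1440/24024 = 60/1001.
There are C(4,2) = 6 such orderings, each equally likely, so P = 6 × 60/1001 = 360/1001.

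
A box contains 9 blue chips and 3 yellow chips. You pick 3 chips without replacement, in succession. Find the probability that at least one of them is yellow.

34/55

P(no yellow) = 9/12 × 8/11 × 7/10 = 504/1320 = 21/55.
P(at least one) = 1 − 21/55 = 34/55.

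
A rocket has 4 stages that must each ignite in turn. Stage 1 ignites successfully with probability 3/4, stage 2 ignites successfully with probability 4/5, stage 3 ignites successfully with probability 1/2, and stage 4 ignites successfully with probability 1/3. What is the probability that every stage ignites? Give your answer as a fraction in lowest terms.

The events are sequential, so multiply the conditional probabilities:
P = 3/4 × 4/5 × 1/2 × 1/3 = 12/120 = 1/10.

1/10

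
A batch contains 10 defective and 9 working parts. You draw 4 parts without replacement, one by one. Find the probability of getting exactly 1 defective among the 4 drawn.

70/323

One ordering (defective drawn first) has probability 10/19 × 9/18 × 8/17 × 7/16 = 5040/93024 = 35/646.
There are C(4,1) = 4 such orderings, each equally likely, so P = 4 × 35/646 = 70/323.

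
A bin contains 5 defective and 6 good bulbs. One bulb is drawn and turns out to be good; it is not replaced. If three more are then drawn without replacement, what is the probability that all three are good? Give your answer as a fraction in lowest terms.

After the first draw, 5 of the remaining 10 bulbs are good.
P = 5/10 × 4/9 × 3/8 = 60/720 = 1/12.

1/12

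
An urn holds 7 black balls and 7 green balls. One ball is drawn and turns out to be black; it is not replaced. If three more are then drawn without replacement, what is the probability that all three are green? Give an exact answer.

With the first ball removed, 7 green remain out of 13.
P = 7/13 × 6/12 × 5/11 = 210/1716 = 35/286.

35/286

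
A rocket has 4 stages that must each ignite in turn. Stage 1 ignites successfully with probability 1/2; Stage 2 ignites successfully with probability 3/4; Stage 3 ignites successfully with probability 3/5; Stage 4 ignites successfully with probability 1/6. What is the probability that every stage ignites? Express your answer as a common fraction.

Each stage is reached only if all earlier stages succeed, so
P = 1/2 × 3/4 × 3/5 × 1/6 = 9/240 = 3/80.

3/80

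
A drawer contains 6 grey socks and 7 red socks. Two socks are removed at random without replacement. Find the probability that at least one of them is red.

21/26

P(no red) = 6/13 × 5/12 = 30/156 = 5/26.
P(at least one) = 1 − 5/26 = 21/26.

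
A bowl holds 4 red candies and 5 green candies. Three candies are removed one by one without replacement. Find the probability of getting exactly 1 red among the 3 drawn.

One ordering (red drawn first) has probability 4/9 × 5/8 × 4/7 = 80/504 = 10/63.
There are C(3,1) = 3 such orderings, each equally likely, so P = 3 × 10/63 = 10/21.

10/21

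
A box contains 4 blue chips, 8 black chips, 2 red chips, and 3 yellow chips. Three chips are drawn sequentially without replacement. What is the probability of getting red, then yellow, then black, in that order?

1/85

Multiply the probability of each draw given the previous ones:
P = 2/17 × 3/16 × 8/15 = 48/4080 = 1/85.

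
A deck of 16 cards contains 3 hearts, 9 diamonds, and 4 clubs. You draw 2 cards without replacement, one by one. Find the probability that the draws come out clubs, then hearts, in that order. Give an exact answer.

1/20

Multiply the probability of each draw given the previous ones:
P = 4/16 × 3/15 = 12/240 = 1/20.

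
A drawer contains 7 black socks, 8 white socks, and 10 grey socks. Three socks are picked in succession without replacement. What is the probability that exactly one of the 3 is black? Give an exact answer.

1071/2300

One ordering (black drawn first) has probability 7/25 × 18/24 × 17/23 = 2142/13800 = 357/2300.
There are C(3,1) = 3 such orderings, each equally likely, so P = 3 × 357/2300 = 1071/2300.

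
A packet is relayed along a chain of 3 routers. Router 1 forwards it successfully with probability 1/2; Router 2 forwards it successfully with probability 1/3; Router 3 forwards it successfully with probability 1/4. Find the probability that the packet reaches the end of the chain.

1/24

Multiplying along the chain,
P = 1/2 × 1/3 × 1/4 = 1/24.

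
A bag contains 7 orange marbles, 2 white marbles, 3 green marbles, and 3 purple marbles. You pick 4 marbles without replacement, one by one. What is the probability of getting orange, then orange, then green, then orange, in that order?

Multiply the probability of each draw given the previous ones:
P = 7/15 × 6/14 × 3/13 × 5/12 = 630/32760 = 1/52.

1/52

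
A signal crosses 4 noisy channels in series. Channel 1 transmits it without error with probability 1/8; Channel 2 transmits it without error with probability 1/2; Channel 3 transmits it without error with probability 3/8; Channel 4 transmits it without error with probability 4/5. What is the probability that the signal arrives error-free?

Each stage is reached only if all earlier stages succeed, so
P = 1/8 × 1/2 × 3/8 × 4/5 = 12/640 = 3/160.

3/160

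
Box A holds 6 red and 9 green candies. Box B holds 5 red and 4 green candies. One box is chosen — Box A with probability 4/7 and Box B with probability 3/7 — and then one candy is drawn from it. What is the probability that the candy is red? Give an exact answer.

From Box A: P(red) = 6/15.
From Box B: P(red) = 5/9.
Total probability = (4/7)(6/15) + (3/7)(5/9) = 7/15.

7/15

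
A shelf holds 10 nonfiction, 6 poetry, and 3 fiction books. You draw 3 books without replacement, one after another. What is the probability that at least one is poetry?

683/969

P(no poetry) = 13/19 × 12/18 × 11/17 = 1716/5814 = 286/969.
P(at least one) = 1 − 286/969 = 683/969.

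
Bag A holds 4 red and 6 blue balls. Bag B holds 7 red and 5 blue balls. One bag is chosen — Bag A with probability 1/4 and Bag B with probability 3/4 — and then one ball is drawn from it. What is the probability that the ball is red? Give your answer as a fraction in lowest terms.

43/80

From Bag A: P(red) = 4/10.
From Bag B: P(red) = 7/12.
Total probability = (1/4)(4/10) + (3/4)(7/12) = 43/80.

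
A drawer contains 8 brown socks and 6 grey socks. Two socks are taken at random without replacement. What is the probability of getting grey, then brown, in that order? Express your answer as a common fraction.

Each draw changes the counts, so multiply the conditional probabilities along the sequence:
P = 6/14 × 8/13 = 48/182 = 24/91.

24/91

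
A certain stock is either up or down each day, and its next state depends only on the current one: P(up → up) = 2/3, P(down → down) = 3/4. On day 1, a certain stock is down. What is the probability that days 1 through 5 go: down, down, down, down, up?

Day 1 is given. For each transition, use the conditional probability from the current state:
P(down | down) = 3/4; P(down | down) = 3/4; P(down | down) = 3/4; P(up | down) = 1/4.
P = 3/4 × 3/4 × 3/4 × 1/4 = 27/256.

27/256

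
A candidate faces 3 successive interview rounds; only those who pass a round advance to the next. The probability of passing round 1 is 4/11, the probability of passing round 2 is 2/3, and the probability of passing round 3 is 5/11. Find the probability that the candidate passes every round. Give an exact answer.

Multiplying along the chain,
P = 4/11 × 2/3 × 5/11 = 40/363.

40/363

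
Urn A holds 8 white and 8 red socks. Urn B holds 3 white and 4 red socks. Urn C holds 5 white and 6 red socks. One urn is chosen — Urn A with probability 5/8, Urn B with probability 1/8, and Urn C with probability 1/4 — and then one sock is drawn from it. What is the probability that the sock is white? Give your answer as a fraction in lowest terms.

591/1232

From Urn A: P(white) = 8/16.
From Urn B: P(white) = 3/7.
From Urn C: P(white) = 5/11.
Total probability = (5/8)(8/16) + (1/8)(3/7) + (1/4)(5/11) = 591/1232.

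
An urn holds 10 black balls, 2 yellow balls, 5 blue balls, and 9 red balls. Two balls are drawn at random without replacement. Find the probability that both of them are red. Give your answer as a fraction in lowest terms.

36/325

P(all red) = 9/26 × 8/25 = 72/650 = 36/325.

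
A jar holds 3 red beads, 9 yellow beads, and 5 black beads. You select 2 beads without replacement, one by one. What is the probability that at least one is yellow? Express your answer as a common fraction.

P(no yellow) = 8/17 × 7/16 = 56/272 = 7/34.
P(at least one) = 1 − 7/34 = 27/34.

27/34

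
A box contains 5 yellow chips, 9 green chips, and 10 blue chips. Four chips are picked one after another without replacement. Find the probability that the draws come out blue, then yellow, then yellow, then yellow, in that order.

Chain rule:
P = 10/24 × 5/23 × 4/22 × 3/21 = 600/255024 = 25/10626.

25/10626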